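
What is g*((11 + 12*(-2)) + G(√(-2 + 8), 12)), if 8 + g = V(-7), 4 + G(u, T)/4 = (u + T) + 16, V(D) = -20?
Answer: -2324 - 112*√6 ≈ -2598.3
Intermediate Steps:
G(u, T) = 48 + 4*T + 4*u (G(u, T) = -16 + 4*((u + T) + 16) = -16 + 4*((T + u) + 16) = -16 + 4*(16 + T + u) = -16 + (64 + 4*T + 4*u) = 48 + 4*T + 4*u)
g = -28 (g = -8 - 20 = -28)
g*((11 + 12*(-2)) + G(√(-2 + 8), 12)) = -28*((11 + 12*(-2)) + (48 + 4*12 + 4*√(-2 + 8))) = -28*((11 - 24) + (48 + 48 + 4*√6)) = -28*(-13 + (96 + 4*√6)) = -28*(83 + 4*√6) = -2324 - 112*√6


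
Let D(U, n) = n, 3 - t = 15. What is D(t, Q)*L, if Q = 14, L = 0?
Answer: 0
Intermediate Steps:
t = -12 (t = 3 - 1*15 = 3 - 15 = -12)
D(t, Q)*L = 14*0 = 0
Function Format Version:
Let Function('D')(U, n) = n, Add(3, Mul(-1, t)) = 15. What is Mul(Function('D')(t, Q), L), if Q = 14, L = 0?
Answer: 0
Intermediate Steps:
t = -12 (t = Add(3, Mul(-1, 15)) = Add(3, -15) = -12)
Mul(Function('D')(t, Q), L) = Mul(14, 0) = 0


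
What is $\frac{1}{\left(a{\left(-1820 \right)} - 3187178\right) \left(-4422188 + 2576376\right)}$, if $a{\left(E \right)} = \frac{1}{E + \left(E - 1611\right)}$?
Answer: $\frac{5251}{30891272775558348} \approx 1.6998 \cdot 10^{-13}$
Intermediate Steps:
$a{\left(E \right)} = \frac{1}{-1611 + 2 E}$ ($a{\left(E \right)} = \frac{1}{E + \left(-1611 + E\right)} = \frac{1}{-1611 + 2 E}$)
$\frac{1}{\left(a{\left(-1820 \right)} - 3187178\right) \left(-4422188 + 2576376\right)} = \frac{1}{\left(\frac{1}{-1611 + 2 \left(-1820\right)} - 3187178\right) \left(-4422188 + 2576376\right)} = \frac{1}{\left(\frac{1}{-1611 - 3640} - 3187178\right) \left(-1845812\right)} = \frac{1}{\left(\frac{1}{-5251} - 3187178\right) \left(-1845812\right)} = \frac{1}{\left(- \frac{1}{5251} - 3187178\right) \left(-1845812\right)} = \frac{1}{\left(- \frac{16735871679}{5251}\right) \left(-1845812\right)} = \frac{1}{\frac{30891272775558348}{5251}} = \frac{5251}{30891272775558348}$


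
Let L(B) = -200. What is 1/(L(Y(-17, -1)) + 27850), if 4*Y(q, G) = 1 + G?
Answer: 1/27650 ≈ 3.6166e-5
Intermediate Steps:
Y(q, G) = 1/4 + G/4 (Y(q, G) = (1 + G)/4 = 1/4 + G/4)
1/(L(Y(-17, -1)) + 27850) = 1/(-200 + 27850) = 1/27650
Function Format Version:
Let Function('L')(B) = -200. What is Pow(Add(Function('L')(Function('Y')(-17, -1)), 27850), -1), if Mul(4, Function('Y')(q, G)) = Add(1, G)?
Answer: Rational(1, 27650) ≈ 3.6166e-5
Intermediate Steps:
Function('Y')(q, G) = Add(Rational(1, 4), Mul(Rational(1, 4), G)) (Function('Y')(q, G) = Mul(Rational(1, 4), Add(1, G)) = Add(Rational(1, 4), Mul(Rational(1, 4), G)))
Pow(Add(Function('L')(Function('Y')(-17, -1)), 27850), -1) = Pow(Add(-200, 27850), -1) = Pow(27650, -1) = Rational(1, 27650)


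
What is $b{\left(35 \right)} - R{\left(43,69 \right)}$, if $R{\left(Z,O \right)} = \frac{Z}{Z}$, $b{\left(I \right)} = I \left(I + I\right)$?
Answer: $2449$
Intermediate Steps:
$b{\left(I \right)} = 2 I^{2}$ ($b{\left(I \right)} = I 2 I = 2 I^{2}$)
$R{\left(Z,O \right)} = 1$
$b{\left(35 \right)} - R{\left(43,69 \right)} = 2 \cdot 35^{2} - 1 = 2 \cdot 1225 - 1 = 2450 - 1 = 2449$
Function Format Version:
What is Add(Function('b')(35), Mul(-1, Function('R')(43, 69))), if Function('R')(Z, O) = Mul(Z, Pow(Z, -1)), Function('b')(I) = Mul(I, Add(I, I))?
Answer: 2449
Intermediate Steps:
Function('b')(I) = Mul(2, Pow(I, 2)) (Function('b')(I) = Mul(I, Mul(2, I)) = Mul(2, Pow(I, 2)))
Function('R')(Z, O) = 1
Add(Function('b')(35), Mul(-1, Function('R')(43, 69))) = Add(Mul(2, Pow(35, 2)), Mul(-1, 1)) = Add(Mul(2, 1225), -1) = Add(2450, -1) = 2449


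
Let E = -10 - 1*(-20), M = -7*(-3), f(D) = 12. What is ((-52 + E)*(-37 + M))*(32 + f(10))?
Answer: 29568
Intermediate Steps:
M = 21
E = 10 (E = -10 + 20 = 10)
((-52 + E)*(-37 + M))*(32 + f(10)) = ((-52 + 10)*(-37 + 21))*(32 + 12) = -42*(-16)*44 = 672*44 = 29568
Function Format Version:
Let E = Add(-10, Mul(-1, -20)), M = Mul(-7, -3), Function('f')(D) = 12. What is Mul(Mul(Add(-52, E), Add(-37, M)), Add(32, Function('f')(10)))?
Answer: 29568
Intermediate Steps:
M = 21
E = 10 (E = Add(-10, 20) = 10)
Mul(Mul(Add(-52, E), Add(-37, M)), Add(32, Function('f')(10))) = Mul(Mul(Add(-52, 10), Add(-37, 21)), Add(32, 12)) = Mul(Mul(-42, -16), 44) = Mul(672, 44) = 29568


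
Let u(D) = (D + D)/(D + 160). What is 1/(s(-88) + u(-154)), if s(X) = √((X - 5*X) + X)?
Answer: -21/970 - 9*√66/10670 ≈ -0.028502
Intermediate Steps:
s(X) = √3*√(-X) (s(X) = √(-4*X + X) = √(-3*X) = √3*√(-X))
u(D) = 2*D/(160 + D) (u(D) = (2*D)/(160 + D) = 2*D/(160 + D))
1/(s(-88) + u(-154)) = 1/(√3*√(-1*(-88)) + 2*(-154)/(160 - 154)) = 1/(√3*√88 + 2*(-154)/6) = 1/(√3*(2*√22) + 2*(-154)*(⅙)) = 1/(2*√66 - 154/3) = 1/(-154/3 + 2*√66)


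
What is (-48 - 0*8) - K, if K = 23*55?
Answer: -1313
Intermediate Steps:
K = 1265
(-48 - 0*8) - K = (-48 - 0*8) - 1*1265 = (-48 - 71*0) - 1265 = (-48 + 0) - 1265 = -48 - 1265 = -1313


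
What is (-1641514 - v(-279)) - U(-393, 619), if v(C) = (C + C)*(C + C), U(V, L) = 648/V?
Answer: -255826802/131 ≈ -1.9529e+6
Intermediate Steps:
v(C) = 4*C² (v(C) = (2*C)*(2*C) = 4*C²)
(-1641514 - v(-279)) - U(-393, 619) = (-1641514 - 4*(-279)²) - 648/(-393) = (-1641514 - 4*77841) - 648*(-1)/393 = (-1641514 - 1*311364) - 1*(-216/131) = (-1641514 - 311364) + 216/131 = -1952878 + 216/131 = -255826802/131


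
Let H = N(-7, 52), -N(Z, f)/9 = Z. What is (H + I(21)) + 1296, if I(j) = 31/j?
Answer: 28570/21 ≈ 1360.5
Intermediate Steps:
N(Z, f) = -9*Z
H = 63 (H = -9*(-7) = 63)
(H + I(21)) + 1296 = (63 + 31/21) + 1296 = 1354/21 + 1296 = 28570/21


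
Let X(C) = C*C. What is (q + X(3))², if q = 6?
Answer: 225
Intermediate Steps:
X(C) = C²
(q + X(3))² = (6 + 3²)² = (6 + 9)² = 15² = 225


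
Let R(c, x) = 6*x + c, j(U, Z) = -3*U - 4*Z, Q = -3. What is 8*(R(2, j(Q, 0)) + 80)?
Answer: 1088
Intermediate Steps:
j(U, Z) = -4*Z - 3*U
R(c, x) = c + 6*x
8*(R(2, j(Q, 0)) + 80) = 8*((2 + 6*(-4*0 - 3*(-3))) + 80) = 8*((2 + 6*(0 + 9)) + 80) = 8*((2 + 6*9) + 80) = 8*((2 + 54) + 80) = 8*(56 + 80) = 8*136 = 1088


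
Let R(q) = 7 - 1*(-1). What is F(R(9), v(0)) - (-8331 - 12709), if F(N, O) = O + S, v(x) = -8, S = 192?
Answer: 21224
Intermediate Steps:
R(q) = 8 (R(q) = 7 + 1 = 8)
F(N, O) = 192 + O (F(N, O) = O + 192 = 192 + O)
F(R(9), v(0)) - (-8331 - 12709) = (192 - 8) - (-8331 - 12709) = 184 - 1*(-21040) = 184 + 21040 = 21224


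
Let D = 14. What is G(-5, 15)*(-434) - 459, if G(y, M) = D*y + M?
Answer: 23411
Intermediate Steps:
G(y, M) = M + 14*y (G(y, M) = 14*y + M = M + 14*y)
G(-5, 15)*(-434) - 459 = (15 + 14*(-5))*(-434) - 459 = (15 - 70)*(-434) - 459 = -55*(-434) - 459 = 23870 - 459 = 23411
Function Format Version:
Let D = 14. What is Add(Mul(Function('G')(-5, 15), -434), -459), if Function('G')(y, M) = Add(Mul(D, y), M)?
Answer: 23411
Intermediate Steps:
Function('G')(y, M) = Add(M, Mul(14, y)) (Function('G')(y, M) = Add(Mul(14, y), M) = Add(M, Mul(14, y)))
Add(Mul(Function('G')(-5, 15), -434), -459) = Add(Mul(Add(15, Mul(14, -5)), -434), -459) = Add(Mul(Add(15, -70), -434), -459) = Add(Mul(-55, -434), -459) = Add(23870, -459) = 23411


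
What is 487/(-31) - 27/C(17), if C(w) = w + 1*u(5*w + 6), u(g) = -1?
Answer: -8629/496 ≈ -17.397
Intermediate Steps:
C(w) = -1 + w (C(w) = w + 1*(-1) = w - 1 = -1 + w)
487/(-31) - 27/C(17) = 487/(-31) - 27/(-1 + 17) = 487*(-1/31) - 27/16 = -487/31 - 27*1/16 = -487/31 - 27/16 = -8629/496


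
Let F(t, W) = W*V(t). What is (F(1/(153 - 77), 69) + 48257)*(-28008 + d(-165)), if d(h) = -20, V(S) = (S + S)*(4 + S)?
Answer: -976686537827/722 ≈ -1.3528e+9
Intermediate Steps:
V(S) = 2*S*(4 + S) (V(S) = (2*S)*(4 + S) = 2*S*(4 + S))
F(t, W) = 2*W*t*(4 + t) (F(t, W) = W*(2*t*(4 + t)) = 2*W*t*(4 + t))
(F(1/(153 - 77), 69) + 48257)*(-28008 + d(-165)) = (2*69*(4 + 1/(153 - 77))/(153 - 77) + 48257)*(-28008 - 20) = (2*69*(4 + 1/76)/76 + 48257)*(-28028) = (2*69*(1/76)*(4 + 1/76) + 48257)*(-28028) = (2*69*(1/76)*(305/76) + 48257)*(-28028) = (21045/2888 + 48257)*(-28028) = (139387261/2888)*(-28028) = -976686537827/722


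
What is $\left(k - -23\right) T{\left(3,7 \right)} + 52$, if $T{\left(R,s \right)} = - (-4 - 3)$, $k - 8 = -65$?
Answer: $-186$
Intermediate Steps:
$k = -57$ ($k = 8 - 65 = -57$)
$T{\left(R,s \right)} = 7$ ($T{\left(R,s \right)} = \left(-1\right) \left(-7\right) = 7$)
$\left(k - -23\right) T{\left(3,7 \right)} + 52 = \left(-57 - -23\right) 7 + 52 = \left(-57 + 23\right) 7 + 52 = \left(-34\right) 7 + 52 = -238 + 52 = -186$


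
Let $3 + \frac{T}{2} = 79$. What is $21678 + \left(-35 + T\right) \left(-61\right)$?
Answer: $14541$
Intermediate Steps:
$T = 152$ ($T = -6 + 2 \cdot 79 = -6 + 158 = 152$)
$21678 + \left(-35 + T\right) \left(-61\right) = 21678 + \left(-35 + 152\right) \left(-61\right) = 21678 + 117 \left(-61\right) = 21678 - 7137 = 14541$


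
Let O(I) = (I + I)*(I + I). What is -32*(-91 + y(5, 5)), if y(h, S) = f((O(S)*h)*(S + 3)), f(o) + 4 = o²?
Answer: -511996960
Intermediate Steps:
O(I) = 4*I² (O(I) = (2*I)*(2*I) = 4*I²)
f(o) = -4 + o²
y(h, S) = -4 + 16*S⁴*h²*(3 + S)² (y(h, S) = -4 + (((4*S²)*h)*(S + 3))² = -4 + ((4*h*S²)*(3 + S))² = -4 + (4*h*S²*(3 + S))² = -4 + 16*S⁴*h²*(3 + S)²)
-32*(-91 + y(5, 5)) = -32*(-91 + (-4 + 16*5⁴*5²*(3 + 5)²)) = -32*(-91 + (-4 + 16*625*25*8²)) = -32*(-91 + (-4 + 16*625*25*64)) = -32*(-91 + (-4 + 16000000)) = -32*(-91 + 15999996) = -32*15999905 = -511996960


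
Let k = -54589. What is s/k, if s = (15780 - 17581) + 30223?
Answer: -28422/54589 ≈ -0.52065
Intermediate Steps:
s = 28422 (s = -1801 + 30223 = 28422)
s/k = 28422/(-54589) = 28422*(-1/54589) = -28422/54589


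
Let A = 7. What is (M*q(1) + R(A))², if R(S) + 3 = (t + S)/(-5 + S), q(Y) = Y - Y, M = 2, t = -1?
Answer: 0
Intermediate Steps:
q(Y) = 0
R(S) = -3 + (-1 + S)/(-5 + S)
(M*q(1) + R(A))² = (2*0 + 2*(7 - 1*7)/(-5 + 7))² = (0 + 2*(7 - 7)/2)² = (0 + 2*(½)*0)² = (0 + 0)² = 0² = 0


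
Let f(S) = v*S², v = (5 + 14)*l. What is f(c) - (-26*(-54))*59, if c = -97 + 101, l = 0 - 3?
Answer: -83748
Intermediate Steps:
l = -3
c = 4
v = -57 (v = (5 + 14)*(-3) = 19*(-3) = -57)
f(S) = -57*S²
f(c) - (-26*(-54))*59 = -57*4² - (-26*(-54))*59 = -57*16 - 1404*59 = -912 - 1*82836 = -912 - 82836 = -83748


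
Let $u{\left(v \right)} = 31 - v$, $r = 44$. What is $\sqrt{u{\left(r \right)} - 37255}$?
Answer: $22 i \sqrt{77} \approx 193.05 i$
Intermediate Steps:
$\sqrt{u{\left(r \right)} - 37255} = \sqrt{\left(31 - 44\right) - 37255} = \sqrt{-13 - 37255} = \sqrt{-37268} = 22 i \sqrt{77}$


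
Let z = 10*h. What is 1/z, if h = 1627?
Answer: 1/16270 ≈ 6.1463e-5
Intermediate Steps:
z = 16270 (z = 10*1627 = 16270)
1/z = 1/16270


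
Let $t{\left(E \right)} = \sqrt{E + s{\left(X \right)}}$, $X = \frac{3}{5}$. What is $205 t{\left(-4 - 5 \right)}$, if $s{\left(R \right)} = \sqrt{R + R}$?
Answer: $41 \sqrt{-225 + 5 \sqrt{30}} \approx 576.36 i$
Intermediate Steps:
$X = \frac{3}{5}$ ($X = 3 \cdot \frac{1}{5} = \frac{3}{5} \approx 0.6$)
$s{\left(R \right)} = \sqrt{2} \sqrt{R}$ ($s{\left(R \right)} = \sqrt{2 R} = \sqrt{2} \sqrt{R}$)
$t{\left(E \right)} = \sqrt{E + \frac{\sqrt{30}}{5}}$ ($t{\left(E \right)} = \sqrt{E + \sqrt{2} \sqrt{\frac{3}{5}}} = \sqrt{E + \sqrt{2} \frac{\sqrt{15}}{5}} = \sqrt{E + \frac{\sqrt{30}}{5}}$)
$205 t{\left(-4 - 5 \right)} = 205 \frac{\sqrt{5 \sqrt{30} + 25 \left(-4 - 5\right)}}{5} = 205 \frac{\sqrt{5 \sqrt{30} + 25 \left(-9\right)}}{5} = 205 \frac{\sqrt{5 \sqrt{30} - 225}}{5} = 205 \frac{\sqrt{-225 + 5 \sqrt{30}}}{5} = 41 \sqrt{-225 + 5 \sqrt{30}}$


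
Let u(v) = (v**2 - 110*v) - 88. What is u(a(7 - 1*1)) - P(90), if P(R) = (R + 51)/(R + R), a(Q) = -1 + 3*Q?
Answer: -100187/60 ≈ -1669.8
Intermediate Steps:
P(R) = (51 + R)/(2*R) (P(R) = (51 + R)/((2*R)) = (51 + R)*(1/(2*R)) = (51 + R)/(2*R))
u(v) = -88 + v**2 - 110*v
u(a(7 - 1*1)) - P(90) = (-88 + (-1 + 3*(7 - 1*1))**2 - 110*(-1 + 3*(7 - 1*1))) - (51 + 90)/(2*90) = (-88 + (-1 + 3*(7 - 1))**2 - 110*(-1 + 3*(7 - 1))) - 141/(2*90) = (-88 + (-1 + 3*6)**2 - 110*(-1 + 3*6)) - 1*47/60 = (-88 + (-1 + 18)**2 - 110*(-1 + 18)) - 47/60 = (-88 + 17**2 - 110*17) - 47/60 = (-88 + 289 - 1870) - 47/60 = -1669 - 47/60 = -100187/60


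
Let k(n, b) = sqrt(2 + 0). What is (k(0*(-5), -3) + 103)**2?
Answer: (103 + sqrt(2))**2 ≈ 10902.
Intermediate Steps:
k(n, b) = sqrt(2)
(k(0*(-5), -3) + 103)**2 = (sqrt(2) + 103)**2 = (103 + sqrt(2))**2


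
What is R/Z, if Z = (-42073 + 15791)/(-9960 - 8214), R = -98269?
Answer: -892970403/13141 ≈ -67953.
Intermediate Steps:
Z = 13141/9087 (Z = -26282/(-18174) = -26282*(-1/18174) = 13141/9087 ≈ 1.4461)
R/Z = -98269/13141/9087 = -98269*9087/13141 = -892970403/13141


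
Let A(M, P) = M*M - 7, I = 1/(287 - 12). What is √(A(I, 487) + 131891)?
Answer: √9973727501/275 ≈ 363.16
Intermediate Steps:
I = 1/275 ≈ 0.0036364
A(M, P) = -7 + M² (A(M, P) = M² - 7 = -7 + M²)
√(A(I, 487) + 131891) = √((-7 + (1/275)²) + 131891) = √((-7 + 1/75625) + 131891) = √(-529374/75625 + 131891) = √(9973727501/75625) = √9973727501/275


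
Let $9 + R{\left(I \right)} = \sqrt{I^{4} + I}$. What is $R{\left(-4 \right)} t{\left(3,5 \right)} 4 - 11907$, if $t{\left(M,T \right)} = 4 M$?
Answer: $-12339 + 288 \sqrt{7} \approx -11577.0$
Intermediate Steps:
$R{\left(I \right)} = -9 + \sqrt{I + I^{4}}$ ($R{\left(I \right)} = -9 + \sqrt{I^{4} + I} = -9 + \sqrt{I + I^{4}}$)
$R{\left(-4 \right)} t{\left(3,5 \right)} 4 - 11907 = \left(-9 + \sqrt{-4 + \left(-4\right)^{4}}\right) 4 \cdot 3 \cdot 4 - 11907 = \left(-9 + \sqrt{-4 + 256}\right) 12 \cdot 4 - 11907 = \left(-9 + \sqrt{252}\right) 12 \cdot 4 - 11907 = \left(-9 + 6 \sqrt{7}\right) 12 \cdot 4 - 11907 = \left(-108 + 72 \sqrt{7}\right) 4 - 11907 = \left(-432 + 288 \sqrt{7}\right) - 11907 = -12339 + 288 \sqrt{7}$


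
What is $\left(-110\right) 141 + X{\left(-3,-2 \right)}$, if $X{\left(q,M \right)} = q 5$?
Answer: $-15525$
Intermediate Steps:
$X{\left(q,M \right)} = 5 q$
$\left(-110\right) 141 + X{\left(-3,-2 \right)} = \left(-110\right) 141 + 5 \left(-3\right) = -15510 - 15 = -15525$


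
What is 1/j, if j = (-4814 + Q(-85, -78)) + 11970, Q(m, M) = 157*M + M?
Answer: -1/5168 ≈ -0.00019350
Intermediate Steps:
Q(m, M) = 158*M
j = -5168 (j = (-4814 + 158*(-78)) + 11970 = (-4814 - 12324) + 11970 = -17138 + 11970 = -5168)
1/j = 1/(-5168) = -1/5168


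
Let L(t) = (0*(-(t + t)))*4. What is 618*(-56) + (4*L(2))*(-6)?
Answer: -34608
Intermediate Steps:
L(t) = 0 (L(t) = (0*(-2*t))*4 = 0*4 = 0)
618*(-56) + (4*L(2))*(-6) = 618*(-56) + (4*0)*(-6) = -34608 + 0*(-6) = -34608 + 0 = -34608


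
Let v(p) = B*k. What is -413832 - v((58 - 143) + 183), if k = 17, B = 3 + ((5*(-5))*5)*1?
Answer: -411758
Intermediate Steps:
B = -122 (B = 3 - 25*5*1 = 3 - 125*1 = 3 - 125 = -122)
v(p) = -2074 (v(p) = -122*17 = -2074)
-413832 - v((58 - 143) + 183) = -413832 - 1*(-2074) = -413832 + 2074 = -411758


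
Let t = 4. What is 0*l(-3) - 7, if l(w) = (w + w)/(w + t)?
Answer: -7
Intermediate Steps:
l(w) = 2*w/(4 + w) (l(w) = (w + w)/(w + 4) = (2*w)/(4 + w) = 2*w/(4 + w))
0*l(-3) - 7 = 0*(2*(-3)/(4 - 3)) - 7 = 0*(2*(-3)/1) - 7 = 0*(2*(-3)*1) - 7 = 0*(-6) - 7 = 0 - 7 = -7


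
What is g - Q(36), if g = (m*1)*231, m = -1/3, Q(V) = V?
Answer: -113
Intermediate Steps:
m = -⅓ (m = -1*⅓ = -⅓ ≈ -0.33333)
g = -77 (g = -⅓*1*231 = -⅓*231 = -77)
g - Q(36) = -77 - 1*36 = -77 - 36 = -113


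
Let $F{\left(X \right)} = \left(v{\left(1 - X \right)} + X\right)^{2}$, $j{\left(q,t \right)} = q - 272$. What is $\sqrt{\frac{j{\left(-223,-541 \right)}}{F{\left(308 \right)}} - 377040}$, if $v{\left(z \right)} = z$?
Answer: $i \sqrt{377535} \approx 614.44 i$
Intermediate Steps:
$j{\left(q,t \right)} = -272 + q$ ($j{\left(q,t \right)} = q - 272 = -272 + q$)
$F{\left(X \right)} = 1$ ($F{\left(X \right)} = \left(\left(1 - X\right) + X\right)^{2} = 1^{2} = 1$)
$\sqrt{\frac{j{\left(-223,-541 \right)}}{F{\left(308 \right)}} - 377040} = \sqrt{\frac{-272 - 223}{1} - 377040} = \sqrt{\left(-495\right) 1 - 377040} = \sqrt{-495 - 377040} = \sqrt{-377535} = i \sqrt{377535}$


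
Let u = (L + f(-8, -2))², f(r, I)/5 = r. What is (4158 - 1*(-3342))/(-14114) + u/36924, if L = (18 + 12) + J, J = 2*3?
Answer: -34588022/65143167 ≈ -0.53095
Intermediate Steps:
f(r, I) = 5*r
J = 6
L = 36 (L = (18 + 12) + 6 = 30 + 6 = 36)
u = 16 (u = (36 + 5*(-8))² = (36 - 40)² = (-4)² = 16)
(4158 - 1*(-3342))/(-14114) + u/36924 = (4158 - 1*(-3342))/(-14114) + 16/36924 = (4158 + 3342)*(-1/14114) + 16*(1/36924) = 7500*(-1/14114) + 4/9231 = -3750/7057 + 4/9231 = -34588022/65143167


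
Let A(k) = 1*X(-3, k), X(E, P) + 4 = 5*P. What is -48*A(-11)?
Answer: 2832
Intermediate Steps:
X(E, P) = -4 + 5*P
A(k) = -4 + 5*k (A(k) = 1*(-4 + 5*k) = -4 + 5*k)
-48*A(-11) = -48*(-4 + 5*(-11)) = -48*(-4 - 55) = -48*(-59) = 2832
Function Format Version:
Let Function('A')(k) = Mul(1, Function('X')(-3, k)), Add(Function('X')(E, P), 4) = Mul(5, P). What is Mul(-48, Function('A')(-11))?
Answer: 2832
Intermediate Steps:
Function('X')(E, P) = Add(-4, Mul(5, P))
Function('A')(k) = Add(-4, Mul(5, k)) (Function('A')(k) = Mul(1, Add(-4, Mul(5, k))) = Add(-4, Mul(5, k)))
Mul(-48, Function('A')(-11)) = Mul(-48, Add(-4, Mul(5, -11))) = Mul(-48, Add(-4, -55)) = Mul(-48, -59) = 2832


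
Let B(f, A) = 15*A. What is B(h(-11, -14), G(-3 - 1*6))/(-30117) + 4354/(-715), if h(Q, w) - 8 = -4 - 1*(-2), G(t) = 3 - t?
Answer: -43752706/7177885 ≈ -6.0955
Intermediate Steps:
h(Q, w) = 6 (h(Q, w) = 8 + (-4 - 1*(-2)) = 8 + (-4 + 2) = 8 - 2 = 6)
B(h(-11, -14), G(-3 - 1*6))/(-30117) + 4354/(-715) = (15*(3 - (-3 - 1*6)))/(-30117) + 4354/(-715) = (15*(3 - (-3 - 6)))*(-1/30117) + 4354*(-1/715) = (15*(3 - 1*(-9)))*(-1/30117) - 4354/715 = (15*(3 + 9))*(-1/30117) - 4354/715 = (15*12)*(-1/30117) - 4354/715 = 180*(-1/30117) - 4354/715 = -60/10039 - 4354/715 = -43752706/7177885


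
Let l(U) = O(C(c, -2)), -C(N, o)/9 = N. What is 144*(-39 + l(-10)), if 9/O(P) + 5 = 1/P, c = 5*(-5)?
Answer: -1650996/281 ≈ -5875.4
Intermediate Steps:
c = -25
C(N, o) = -9*N
O(P) = 9/(-5 + 1/P)
l(U) = -2025/1124 (l(U) = -9*(-9*(-25))/(-1 + 5*(-9*(-25))) = -9*225/(-1 + 5*225) = -9*225/(-1 + 1125) = -9*225/1124 = -9*225*1/1124 = -2025/1124)
144*(-39 + l(-10)) = 144*(-39 - 2025/1124) = 144*(-45861/1124) = -1650996/281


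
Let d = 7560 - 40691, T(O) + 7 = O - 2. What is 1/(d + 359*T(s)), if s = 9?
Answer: -1/33131 ≈ -3.0183e-5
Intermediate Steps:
T(O) = -9 + O (T(O) = -7 + (O - 2) = -7 + (-2 + O) = -9 + O)
d = -33131
1/(d + 359*T(s)) = 1/(-33131 + 359*(-9 + 9)) = 1/(-33131 + 359*0) = 1/(-33131 + 0) = 1/(-33131) = -1/33131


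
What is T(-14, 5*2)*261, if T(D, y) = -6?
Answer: -1566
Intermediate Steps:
T(-14, 5*2)*261 = -6*261 = -1566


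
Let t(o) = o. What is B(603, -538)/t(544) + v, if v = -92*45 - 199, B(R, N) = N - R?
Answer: -2361557/544 ≈ -4341.1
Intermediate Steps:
v = -4339 (v = -4140 - 199 = -4339)
B(603, -538)/t(544) + v = (-538 - 1*603)/544 - 4339 = (-538 - 603)*(1/544) - 4339 = -1141*1/544 - 4339 = -1141/544 - 4339 = -2361557/544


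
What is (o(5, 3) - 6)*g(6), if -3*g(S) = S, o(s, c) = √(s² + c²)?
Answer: 12 - 2*√34 ≈ 0.33810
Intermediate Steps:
o(s, c) = √(c² + s²)
g(S) = -S/3
(o(5, 3) - 6)*g(6) = (√(3² + 5²) - 6)*(-⅓*6) = (√(9 + 25) - 6)*(-2) = (√34 - 6)*(-2) = (-6 + √34)*(-2) = 12 - 2*√34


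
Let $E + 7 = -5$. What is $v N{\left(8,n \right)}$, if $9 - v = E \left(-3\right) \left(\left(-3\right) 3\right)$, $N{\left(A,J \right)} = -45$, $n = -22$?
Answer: $-14985$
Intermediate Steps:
$E = -12$ ($E = -7 - 5 = -12$)
$v = 333$ ($v = 9 - \left(-12\right) \left(-3\right) \left(\left(-3\right) 3\right) = 9 - 36 \left(-9\right) = 9 - -324 = 9 + 324 = 333$)
$v N{\left(8,n \right)} = 333 \left(-45\right) = -14985$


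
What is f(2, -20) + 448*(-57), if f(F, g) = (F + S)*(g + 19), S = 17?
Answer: -25555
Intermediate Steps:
f(F, g) = (17 + F)*(19 + g) (f(F, g) = (F + 17)*(g + 19) = (17 + F)*(19 + g))
f(2, -20) + 448*(-57) = (323 + 17*(-20) + 19*2 + 2*(-20)) + 448*(-57) = (323 - 340 + 38 - 40) - 25536 = -19 - 25536 = -25555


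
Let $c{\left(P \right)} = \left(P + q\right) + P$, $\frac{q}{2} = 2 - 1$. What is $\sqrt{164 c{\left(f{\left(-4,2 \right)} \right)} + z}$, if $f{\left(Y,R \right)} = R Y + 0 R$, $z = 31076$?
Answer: $2 \sqrt{7195} \approx 169.65$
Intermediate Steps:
$q = 2$ ($q = 2 \left(2 - 1\right) = 2 \cdot 1 = 2$)
$f{\left(Y,R \right)} = R Y$ ($f{\left(Y,R \right)} = R Y + 0 = R Y$)
$c{\left(P \right)} = 2 + 2 P$ ($c{\left(P \right)} = \left(P + 2\right) + P = \left(2 + P\right) + P = 2 + 2 P$)
$\sqrt{164 c{\left(f{\left(-4,2 \right)} \right)} + z} = \sqrt{164 \left(2 + 2 \cdot 2 \left(-4\right)\right) + 31076} = \sqrt{164 \left(2 + 2 \left(-8\right)\right) + 31076} = \sqrt{164 \left(2 - 16\right) + 31076} = \sqrt{164 \left(-14\right) + 31076} = \sqrt{-2296 + 31076} = \sqrt{28780} = 2 \sqrt{7195}$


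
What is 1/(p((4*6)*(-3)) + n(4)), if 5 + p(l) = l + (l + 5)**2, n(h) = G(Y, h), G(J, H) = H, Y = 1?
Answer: 1/4416 ≈ 0.00022645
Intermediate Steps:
n(h) = h
p(l) = -5 + l + (5 + l)**2 (p(l) = -5 + (l + (l + 5)**2) = -5 + (l + (5 + l)**2) = -5 + l + (5 + l)**2)
1/(p((4*6)*(-3)) + n(4)) = 1/((-5 + (4*6)*(-3) + (5 + (4*6)*(-3))**2) + 4) = 1/((-5 + 24*(-3) + (5 + 24*(-3))**2) + 4) = 1/((-5 - 72 + (5 - 72)**2) + 4) = 1/((-5 - 72 + (-67)**2) + 4) = 1/((-5 - 72 + 4489) + 4) = 1/(4412 + 4) = 1/4416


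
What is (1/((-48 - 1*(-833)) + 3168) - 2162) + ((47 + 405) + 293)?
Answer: -5601400/3953 ≈ -1417.0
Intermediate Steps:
(1/((-48 - 1*(-833)) + 3168) - 2162) + ((47 + 405) + 293) = (1/((-48 + 833) + 3168) - 2162) + (452 + 293) = (1/(785 + 3168) - 2162) + 745 = (1/3953 - 2162) + 745 = -8546385/3953 + 745 = -5601400/3953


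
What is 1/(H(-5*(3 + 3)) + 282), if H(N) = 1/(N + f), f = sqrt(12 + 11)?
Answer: 247284/69725629 + sqrt(23)/69725629 ≈ 0.0035466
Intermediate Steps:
f = sqrt(23) ≈ 4.7958
H(N) = 1/(N + sqrt(23))
1/(H(-5*(3 + 3)) + 282) = 1/(1/(-5*(3 + 3) + sqrt(23)) + 282) = 1/(1/(-5*6 + sqrt(23)) + 282) = 1/(1/(-30 + sqrt(23)) + 282) = 1/(282 + 1/(-30 + sqrt(23)))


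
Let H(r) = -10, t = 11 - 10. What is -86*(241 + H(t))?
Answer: -19866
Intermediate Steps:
t = 1
-86*(241 + H(t)) = -86*(241 - 10) = -86*231 = -19866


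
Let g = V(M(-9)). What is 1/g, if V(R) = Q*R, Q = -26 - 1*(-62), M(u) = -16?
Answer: -1/576 ≈ -0.0017361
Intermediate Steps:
Q = 36 (Q = -26 + 62 = 36)
V(R) = 36*R
g = -576 (g = 36*(-16) = -576)
1/g = 1/(-576) = -1/576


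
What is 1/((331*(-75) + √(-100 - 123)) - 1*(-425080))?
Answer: 400255/160204065248 - I*√223/160204065248 ≈ 2.4984e-6 - 9.3214e-11*I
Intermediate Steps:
1/((331*(-75) + √(-100 - 123)) - 1*(-425080)) = 1/((-24825 + √(-223)) + 425080) = 1/((-24825 + I*√223) + 425080) = 1/(400255 + I*√223)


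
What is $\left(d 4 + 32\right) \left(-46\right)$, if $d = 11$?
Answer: $-3496$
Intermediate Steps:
$\left(d 4 + 32\right) \left(-46\right) = \left(11 \cdot 4 + 32\right) \left(-46\right) = \left(44 + 32\right) \left(-46\right) = 76 \left(-46\right) = -3496$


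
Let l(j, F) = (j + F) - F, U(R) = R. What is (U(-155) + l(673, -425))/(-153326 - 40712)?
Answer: -259/97019 ≈ -0.0026696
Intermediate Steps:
l(j, F) = j (l(j, F) = (F + j) - F = j)
(U(-155) + l(673, -425))/(-153326 - 40712) = (-155 + 673)/(-153326 - 40712) = 518/(-194038) = 518*(-1/194038) = -259/97019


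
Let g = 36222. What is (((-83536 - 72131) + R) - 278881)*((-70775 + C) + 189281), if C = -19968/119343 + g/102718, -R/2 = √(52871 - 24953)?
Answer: -15030484812252617804/291873197 - 207532675040538*√3102/291873197 ≈ -5.1536e+10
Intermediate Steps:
R = -6*√3102 (R = -2*√(52871 - 24953) = -6*√3102 ≈ -334.17)
C = 54089741/291873197 (C = -19968/119343 + 36222/102718 = -19968*1/119343 + 36222*(1/102718) = -6656/39781 + 18111/51359 = 54089741/291873197 ≈ 0.18532)
(((-83536 - 72131) + R) - 278881)*((-70775 + C) + 189281) = (((-83536 - 72131) - 6*√3102) - 278881)*((-70775 + 54089741/291873197) + 189281) = ((-155667 - 6*√3102) - 278881)*(-20657271427934/291873197 + 189281) = (-434548 - 6*√3102)*(34588779173423/291873197) = -15030484812252617804/291873197 - 207532675040538*√3102/291873197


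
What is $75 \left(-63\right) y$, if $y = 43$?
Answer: $-203175$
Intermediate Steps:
$75 \left(-63\right) y = 75 \left(-63\right) 43 = \left(-4725\right) 43 = -203175$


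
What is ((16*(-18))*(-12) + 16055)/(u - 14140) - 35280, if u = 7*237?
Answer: -440349191/12481 ≈ -35282.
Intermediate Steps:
u = 1659
((16*(-18))*(-12) + 16055)/(u - 14140) - 35280 = ((16*(-18))*(-12) + 16055)/(1659 - 14140) - 35280 = (-288*(-12) + 16055)/(-12481) - 35280 = (3456 + 16055)*(-1/12481) - 35280 = 19511*(-1/12481) - 35280 = -19511/12481 - 35280 = -440349191/12481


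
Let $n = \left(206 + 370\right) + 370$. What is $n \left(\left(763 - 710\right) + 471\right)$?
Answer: $495704$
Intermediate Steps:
$n = 946$ ($n = 576 + 370 = 946$)
$n \left(\left(763 - 710\right) + 471\right) = 946 \left(\left(763 - 710\right) + 471\right) = 946 \left(53 + 471\right) = 946 \cdot 524 = 495704$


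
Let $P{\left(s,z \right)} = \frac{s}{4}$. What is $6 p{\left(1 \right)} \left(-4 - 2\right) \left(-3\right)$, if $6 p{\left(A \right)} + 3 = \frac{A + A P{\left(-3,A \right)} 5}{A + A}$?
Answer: $- \frac{315}{4} \approx -78.75$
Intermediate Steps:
$P{\left(s,z \right)} = \frac{s}{4}$ ($P{\left(s,z \right)} = s \frac{1}{4} = \frac{s}{4}$)
$p{\left(A \right)} = - \frac{35}{48}$ ($p{\left(A \right)} = - \frac{1}{2} + \frac{\left(A + A \frac{1}{4} \left(-3\right) 5\right) \frac{1}{A + A}}{6} = - \frac{1}{2} + \frac{\left(A + A \left(- \frac{3}{4}\right) 5\right) \frac{1}{2 A}}{6} = - \frac{1}{2} + \frac{\left(A + - \frac{3 A}{4} \cdot 5\right) \frac{1}{2 A}}{6} = - \frac{1}{2} + \frac{\left(A - \frac{15 A}{4}\right) \frac{1}{2 A}}{6} = - \frac{1}{2} + \frac{- \frac{11 A}{4} \frac{1}{2 A}}{6} = - \frac{1}{2} + \frac{1}{6} \left(- \frac{11}{8}\right) = - \frac{1}{2} - \frac{11}{48} = - \frac{35}{48}$)
$6 p{\left(1 \right)} \left(-4 - 2\right) \left(-3\right) = 6 \left(- \frac{35 \left(-4 - 2\right)}{48}\right) \left(-3\right) = 6 \left(\left(- \frac{35}{48}\right) \left(-6\right)\right) \left(-3\right) = 6 \cdot \frac{35}{8} \left(-3\right) = \frac{105}{4} \left(-3\right) = - \frac{315}{4}$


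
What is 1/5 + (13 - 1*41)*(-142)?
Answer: 19881/5 ≈ 3976.2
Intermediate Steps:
1/5 + (13 - 1*41)*(-142) = ⅕ + (13 - 41)*(-142) = ⅕ - 28*(-142) = ⅕ + 3976 = 19881/5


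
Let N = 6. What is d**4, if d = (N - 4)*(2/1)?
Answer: 256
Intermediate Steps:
d = 4 (d = (6 - 4)*(2/1) = 2*(2*1) = 2*2 = 4)
d**4 = 4**4 = 256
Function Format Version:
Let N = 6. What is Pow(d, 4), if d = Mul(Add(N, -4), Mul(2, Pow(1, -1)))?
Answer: 256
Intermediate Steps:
d = 4 (d = Mul(Add(6, -4), Mul(2, Pow(1, -1))) = Mul(2, Mul(2, 1)) = Mul(2, 2) = 4)
Pow(d, 4) = Pow(4, 4) = 256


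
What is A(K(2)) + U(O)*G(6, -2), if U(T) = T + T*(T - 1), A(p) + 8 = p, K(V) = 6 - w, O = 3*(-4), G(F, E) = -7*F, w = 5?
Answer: -6055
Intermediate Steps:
O = -12
K(V) = 1 (K(V) = 6 - 1*5 = 6 - 5 = 1)
A(p) = -8 + p
U(T) = T + T*(-1 + T)
A(K(2)) + U(O)*G(6, -2) = (-8 + 1) + (-12)**2*(-7*6) = -7 + 144*(-42) = -7 - 6048 = -6055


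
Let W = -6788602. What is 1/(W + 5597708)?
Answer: -1/1190894 ≈ -8.3971e-7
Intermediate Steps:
1/(W + 5597708) = 1/(-6788602 + 5597708) = 1/(-1190894) = -1/1190894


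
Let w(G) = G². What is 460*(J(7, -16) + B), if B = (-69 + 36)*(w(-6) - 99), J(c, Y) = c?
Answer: 959560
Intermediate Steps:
B = 2079 (B = (-69 + 36)*((-6)² - 99) = -33*(36 - 99) = -33*(-63) = 2079)
460*(J(7, -16) + B) = 460*(7 + 2079) = 460*2086 = 959560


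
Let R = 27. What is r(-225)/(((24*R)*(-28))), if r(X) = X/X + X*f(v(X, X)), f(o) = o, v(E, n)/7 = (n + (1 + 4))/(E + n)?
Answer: 769/18144 ≈ 0.042383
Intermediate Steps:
v(E, n) = 7*(5 + n)/(E + n) (v(E, n) = 7*((n + (1 + 4))/(E + n)) = 7*((n + 5)/(E + n)) = 7*((5 + n)/(E + n)) = 7*(5 + n)/(E + n))
r(X) = 37/2 + 7*X/2 (r(X) = X/X + X*(7*(5 + X)/(X + X)) = 1 + X*(7*(5 + X)/((2*X))) = 1 + X*(7*(1/(2*X))*(5 + X)) = 1 + X*(7*(5 + X)/(2*X)) = 1 + (35/2 + 7*X/2) = 37/2 + 7*X/2)
r(-225)/(((24*R)*(-28))) = (37/2 + (7/2)*(-225))/(((24*27)*(-28))) = (37/2 - 1575/2)/((648*(-28))) = -769/(-18144) = -769*(-1/18144) = 769/18144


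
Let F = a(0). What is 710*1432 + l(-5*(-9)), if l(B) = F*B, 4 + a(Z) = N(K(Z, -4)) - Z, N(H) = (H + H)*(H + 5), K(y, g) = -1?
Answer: 1016180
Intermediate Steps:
N(H) = 2*H*(5 + H) (N(H) = (2*H)*(5 + H) = 2*H*(5 + H))
a(Z) = -12 - Z (a(Z) = -4 + (2*(-1)*(5 - 1) - Z) = -4 + (2*(-1)*4 - Z) = -4 + (-8 - Z) = -12 - Z)
F = -12 (F = -12 - 1*0 = -12 + 0 = -12)
l(B) = -12*B
710*1432 + l(-5*(-9)) = 710*1432 - (-60)*(-9) = 1016720 - 12*45 = 1016720 - 540 = 1016180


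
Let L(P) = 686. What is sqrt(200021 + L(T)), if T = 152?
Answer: sqrt(200707) ≈ 448.00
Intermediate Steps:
sqrt(200021 + L(T)) = sqrt(200021 + 686) = sqrt(200707)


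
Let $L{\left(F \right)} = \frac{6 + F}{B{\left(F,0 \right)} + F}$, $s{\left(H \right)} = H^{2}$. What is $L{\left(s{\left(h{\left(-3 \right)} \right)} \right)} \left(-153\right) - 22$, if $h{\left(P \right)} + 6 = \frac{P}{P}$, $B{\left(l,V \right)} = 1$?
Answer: $- \frac{5315}{26} \approx -204.42$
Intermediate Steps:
$h{\left(P \right)} = -5$ ($h{\left(P \right)} = -6 + \frac{P}{P} = -6 + 1 = -5$)
$L{\left(F \right)} = \frac{6 + F}{1 + F}$
$L{\left(s{\left(h{\left(-3 \right)} \right)} \right)} \left(-153\right) - 22 = \frac{6 + \left(-5\right)^{2}}{1 + \left(-5\right)^{2}} \left(-153\right) - 22 = \frac{6 + 25}{1 + 25} \left(-153\right) - 22 = \frac{1}{26} \cdot 31 \left(-153\right) - 22 = \frac{31}{26} \left(-153\right) - 22 = - \frac{4743}{26} - 22 = - \frac{5315}{26}$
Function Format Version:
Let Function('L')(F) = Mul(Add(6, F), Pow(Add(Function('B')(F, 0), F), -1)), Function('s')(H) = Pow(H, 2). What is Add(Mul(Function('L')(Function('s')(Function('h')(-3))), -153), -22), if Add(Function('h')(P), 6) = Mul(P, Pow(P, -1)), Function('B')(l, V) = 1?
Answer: Rational(-5315, 26) ≈ -204.42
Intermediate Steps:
Function('h')(P) = -5 (Function('h')(P) = Add(-6, Mul(P, Pow(P, -1))) = Add(-6, 1) = -5)
Function('L')(F) = Mul(Pow(Add(1, F), -1), Add(6, F)) (Function('L')(F) = Mul(Add(6, F), Pow(Add(1, F), -1)) = Mul(Pow(Add(1, F), -1), Add(6, F)))
Add(Mul(Function('L')(Function('s')(Function('h')(-3))), -153), -22) = Add(Mul(Mul(Pow(Add(1, Pow(-5, 2)), -1), Add(6, Pow(-5, 2))), -153), -22) = Add(Mul(Mul(Pow(Add(1, 25), -1), Add(6, 25)), -153), -22) = Add(Mul(Mul(Pow(26, -1), 31), -153), -22) = Add(Mul(Mul(Rational(1, 26), 31), -153), -22) = Add(Mul(Rational(31, 26), -153), -22) = Add(Rational(-4743, 26), -22) = Rational(-5315, 26)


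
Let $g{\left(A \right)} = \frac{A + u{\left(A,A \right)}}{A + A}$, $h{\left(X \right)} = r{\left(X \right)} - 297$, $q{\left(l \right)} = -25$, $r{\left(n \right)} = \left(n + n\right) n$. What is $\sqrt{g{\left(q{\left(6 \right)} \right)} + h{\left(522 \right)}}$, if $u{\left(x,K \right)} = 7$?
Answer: $\frac{12 \sqrt{94561}}{5} \approx 738.02$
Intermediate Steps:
$r{\left(n \right)} = 2 n^{2}$ ($r{\left(n \right)} = 2 n n = 2 n^{2}$)
$h{\left(X \right)} = -297 + 2 X^{2}$ ($h{\left(X \right)} = 2 X^{2} - 297 = -297 + 2 X^{2}$)
$g{\left(A \right)} = \frac{7 + A}{2 A}$ ($g{\left(A \right)} = \frac{A + 7}{A + A} = \frac{7 + A}{2 A}$)
$\sqrt{g{\left(q{\left(6 \right)} \right)} + h{\left(522 \right)}} = \sqrt{\frac{7 - 25}{2 \left(-25\right)} - \left(297 - 2 \cdot 522^{2}\right)} = \sqrt{\frac{1}{2} \left(- \frac{1}{25}\right) \left(-18\right) + \left(-297 + 2 \cdot 272484\right)} = \sqrt{\frac{9}{25} + \left(-297 + 544968\right)} = \sqrt{\frac{9}{25} + 544671} = \sqrt{\frac{13616784}{25}} = \frac{12 \sqrt{94561}}{5}$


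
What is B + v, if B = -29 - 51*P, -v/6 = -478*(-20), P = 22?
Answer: -58511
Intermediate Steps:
v = -57360 (v = -(-2868)*(-20) = -6*9560 = -57360)
B = -1151 (B = -29 - 51*22 = -29 - 1122 = -1151)
B + v = -1151 - 57360 = -58511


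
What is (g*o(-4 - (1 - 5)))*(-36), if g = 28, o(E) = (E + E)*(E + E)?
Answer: 0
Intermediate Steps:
o(E) = 4*E**2 (o(E) = (2*E)*(2*E) = 4*E**2)
(g*o(-4 - (1 - 5)))*(-36) = (28*(4*(-4 - (1 - 5))**2))*(-36) = (28*(4*(-4 - 1*(-4))**2))*(-36) = (28*(4*(-4 + 4)**2))*(-36) = (28*(4*0**2))*(-36) = (28*(4*0))*(-36) = (28*0)*(-36) = 0*(-36) = 0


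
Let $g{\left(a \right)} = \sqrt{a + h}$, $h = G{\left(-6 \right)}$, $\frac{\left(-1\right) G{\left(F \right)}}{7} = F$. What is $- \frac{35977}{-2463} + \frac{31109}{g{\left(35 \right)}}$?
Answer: $\frac{35977}{2463} + \frac{31109 \sqrt{77}}{77} \approx 3559.8$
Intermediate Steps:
$G{\left(F \right)} = - 7 F$
$h = 42$ ($h = \left(-7\right) \left(-6\right) = 42$)
$g{\left(a \right)} = \sqrt{42 + a}$ ($g{\left(a \right)} = \sqrt{a + 42} = \sqrt{42 + a}$)
$- \frac{35977}{-2463} + \frac{31109}{g{\left(35 \right)}} = - \frac{35977}{-2463} + \frac{31109}{\sqrt{42 + 35}} = \left(-35977\right) \left(- \frac{1}{2463}\right) + \frac{31109}{\sqrt{77}} = \frac{35977}{2463} + 31109 \frac{\sqrt{77}}{77} = \frac{35977}{2463} + \frac{31109 \sqrt{77}}{77}$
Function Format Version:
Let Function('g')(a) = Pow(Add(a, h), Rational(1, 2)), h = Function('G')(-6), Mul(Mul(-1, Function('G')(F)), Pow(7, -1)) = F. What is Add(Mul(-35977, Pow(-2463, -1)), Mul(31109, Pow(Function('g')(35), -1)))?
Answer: Add(Rational(35977, 2463), Mul(Rational(31109, 77), Pow(77, Rational(1, 2)))) ≈ 3559.8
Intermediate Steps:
Function('G')(F) = Mul(-7, F)
h = 42 (h = Mul(-7, -6) = 42)
Function('g')(a) = Pow(Add(42, a), Rational(1, 2)) (Function('g')(a) = Pow(Add(a, 42), Rational(1, 2)) = Pow(Add(42, a), Rational(1, 2)))
Add(Mul(-35977, Pow(-2463, -1)), Mul(31109, Pow(Function('g')(35), -1))) = Add(Mul(-35977, Pow(-2463, -1)), Mul(31109, Pow(Pow(Add(42, 35), Rational(1, 2)), -1))) = Add(Mul(-35977, Rational(-1, 2463)), Mul(31109, Pow(Pow(77, Rational(1, 2)), -1))) = Add(Rational(35977, 2463), Mul(31109, Mul(Rational(1, 77), Pow(77, Rational(1, 2))))) = Add(Rational(35977, 2463), Mul(Rational(31109, 77), Pow(77, Rational(1, 2))))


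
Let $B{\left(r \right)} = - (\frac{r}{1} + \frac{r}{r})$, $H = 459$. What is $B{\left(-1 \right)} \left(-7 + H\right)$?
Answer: $0$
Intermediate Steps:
$B{\left(r \right)} = -1 - r$ ($B{\left(r \right)} = - (r 1 + 1) = - (r + 1) = - (1 + r) = -1 - r$)
$B{\left(-1 \right)} \left(-7 + H\right) = \left(-1 - -1\right) \left(-7 + 459\right) = \left(-1 + 1\right) 452 = 0 \cdot 452 = 0$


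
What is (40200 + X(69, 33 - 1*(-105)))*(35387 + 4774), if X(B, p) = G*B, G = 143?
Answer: 2010740787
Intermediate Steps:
X(B, p) = 143*B
(40200 + X(69, 33 - 1*(-105)))*(35387 + 4774) = (40200 + 143*69)*(35387 + 4774) = (40200 + 9867)*40161 = 50067*40161 = 2010740787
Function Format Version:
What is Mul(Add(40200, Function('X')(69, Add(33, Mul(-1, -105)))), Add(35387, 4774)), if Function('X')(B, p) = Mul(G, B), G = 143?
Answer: 2010740787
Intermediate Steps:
Function('X')(B, p) = Mul(143, B)
Mul(Add(40200, Function('X')(69, Add(33, Mul(-1, -105)))), Add(35387, 4774)) = Mul(Add(40200, Mul(143, 69)), Add(35387, 4774)) = Mul(Add(40200, 9867), 40161) = Mul(50067, 40161) = 2010740787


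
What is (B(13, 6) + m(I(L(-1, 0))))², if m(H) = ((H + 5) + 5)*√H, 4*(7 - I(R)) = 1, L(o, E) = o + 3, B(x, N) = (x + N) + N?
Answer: 161203/64 + 5025*√3/4 ≈ 4694.7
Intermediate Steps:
B(x, N) = x + 2*N (B(x, N) = (N + x) + N = x + 2*N)
L(o, E) = 3 + o
I(R) = 27/4 (I(R) = 7 - ¼*1 = 7 - ¼ = 27/4)
m(H) = √H*(10 + H) (m(H) = ((5 + H) + 5)*√H = (10 + H)*√H = √H*(10 + H))
(B(13, 6) + m(I(L(-1, 0))))² = ((13 + 2*6) + √(27/4)*(10 + 27/4))² = ((13 + 12) + (3*√3/2)*(67/4))² = (25 + 201*√3/8)²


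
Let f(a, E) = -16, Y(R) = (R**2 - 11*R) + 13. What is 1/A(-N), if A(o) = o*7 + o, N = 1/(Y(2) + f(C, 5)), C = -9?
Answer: 21/8 ≈ 2.6250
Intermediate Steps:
Y(R) = 13 + R**2 - 11*R
N = -1/21 (N = 1/((13 + 2**2 - 11*2) - 16) = 1/((13 + 4 - 22) - 16) = 1/(-5 - 16) = 1/(-21) = -1/21 ≈ -0.047619)
A(o) = 8*o (A(o) = 7*o + o = 8*o)
1/A(-N) = 1/(8*(-1*(-1/21))) = 1/(8*(1/21)) = 1/(8/21) = 21/8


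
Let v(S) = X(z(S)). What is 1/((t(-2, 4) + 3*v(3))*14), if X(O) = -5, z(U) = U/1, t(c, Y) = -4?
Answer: -1/266 ≈ -0.0037594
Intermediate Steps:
z(U) = U (z(U) = U*1 = U)
v(S) = -5
1/((t(-2, 4) + 3*v(3))*14) = 1/((-4 + 3*(-5))*14) = 1/((-4 - 15)*14) = 1/(-19*14) = 1/(-266) = -1/266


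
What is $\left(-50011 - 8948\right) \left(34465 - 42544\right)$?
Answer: $476329761$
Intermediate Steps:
$\left(-50011 - 8948\right) \left(34465 - 42544\right) = \left(-58959\right) \left(-8079\right) = 476329761$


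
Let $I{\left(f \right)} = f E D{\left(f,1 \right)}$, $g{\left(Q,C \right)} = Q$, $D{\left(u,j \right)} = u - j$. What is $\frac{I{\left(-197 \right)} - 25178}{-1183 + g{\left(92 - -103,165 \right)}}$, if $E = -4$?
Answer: $\frac{90601}{494} \approx 183.4$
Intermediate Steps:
$I{\left(f \right)} = - 4 f \left(-1 + f\right)$ ($I{\left(f \right)} = f \left(-4\right) \left(f - 1\right) = - 4 f \left(f - 1\right) = - 4 f \left(-1 + f\right)$)
$\frac{I{\left(-197 \right)} - 25178}{-1183 + g{\left(92 - -103,165 \right)}} = \frac{4 \left(-197\right) \left(1 - -197\right) - 25178}{-1183 + \left(92 - -103\right)} = \frac{4 \left(-197\right) \left(1 + 197\right) - 25178}{-1183 + \left(92 + 103\right)} = \frac{4 \left(-197\right) 198 - 25178}{-1183 + 195} = \frac{-156024 - 25178}{-988} = \left(-181202\right) \left(- \frac{1}{988}\right) = \frac{90601}{494}$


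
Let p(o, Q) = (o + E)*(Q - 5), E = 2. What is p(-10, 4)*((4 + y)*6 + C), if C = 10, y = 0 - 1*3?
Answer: 128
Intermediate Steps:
y = -3 (y = 0 - 3 = -3)
p(o, Q) = (-5 + Q)*(2 + o) (p(o, Q) = (o + 2)*(Q - 5) = (2 + o)*(-5 + Q) = (-5 + Q)*(2 + o))
p(-10, 4)*((4 + y)*6 + C) = (-10 - 5*(-10) + 2*4 + 4*(-10))*((4 - 3)*6 + 10) = (-10 + 50 + 8 - 40)*(1*6 + 10) = 8*(6 + 10) = 8*16 = 128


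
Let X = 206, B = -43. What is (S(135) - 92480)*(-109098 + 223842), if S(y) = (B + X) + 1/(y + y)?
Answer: -476676964036/45 ≈ -1.0593e+10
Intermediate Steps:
S(y) = 163 + 1/(2*y) (S(y) = (-43 + 206) + 1/(y + y) = 163 + 1/(2*y))
(S(135) - 92480)*(-109098 + 223842) = ((163 + (½)/135) - 92480)*(-109098 + 223842) = ((163 + (½)*(1/135)) - 92480)*114744 = ((163 + 1/270) - 92480)*114744 = (44011/270 - 92480)*114744 = -24925589/270*114744 = -476676964036/45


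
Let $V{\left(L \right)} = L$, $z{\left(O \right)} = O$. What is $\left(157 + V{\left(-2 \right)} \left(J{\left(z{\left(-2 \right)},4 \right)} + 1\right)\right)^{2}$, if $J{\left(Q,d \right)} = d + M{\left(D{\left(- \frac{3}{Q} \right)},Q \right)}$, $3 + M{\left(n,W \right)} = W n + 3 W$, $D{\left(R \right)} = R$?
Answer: $29241$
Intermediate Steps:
$M{\left(n,W \right)} = -3 + 3 W + W n$ ($M{\left(n,W \right)} = -3 + \left(W n + 3 W\right) = -3 + \left(3 W + W n\right) = -3 + 3 W + W n$)
$J{\left(Q,d \right)} = -6 + d + 3 Q$ ($J{\left(Q,d \right)} = d + \left(-3 + 3 Q + Q \left(- \frac{3}{Q}\right)\right) = d - \left(6 - 3 Q\right) = d + \left(-6 + 3 Q\right) = -6 + d + 3 Q$)
$\left(157 + V{\left(-2 \right)} \left(J{\left(z{\left(-2 \right)},4 \right)} + 1\right)\right)^{2} = \left(157 - 2 \left(\left(-6 + 4 + 3 \left(-2\right)\right) + 1\right)\right)^{2} = \left(157 - 2 \left(\left(-6 + 4 - 6\right) + 1\right)\right)^{2} = \left(157 - 2 \left(-8 + 1\right)\right)^{2} = \left(157 - -14\right)^{2} = \left(157 + 14\right)^{2} = 171^{2} = 29241$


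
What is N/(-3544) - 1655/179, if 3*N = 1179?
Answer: -5935667/634376 ≈ -9.3567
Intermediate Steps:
N = 393 (N = (⅓)*1179 = 393)
N/(-3544) - 1655/179 = 393/(-3544) - 1655/179 = 393*(-1/3544) - 1655*1/179 = -393/3544 - 1655/179 = -5935667/634376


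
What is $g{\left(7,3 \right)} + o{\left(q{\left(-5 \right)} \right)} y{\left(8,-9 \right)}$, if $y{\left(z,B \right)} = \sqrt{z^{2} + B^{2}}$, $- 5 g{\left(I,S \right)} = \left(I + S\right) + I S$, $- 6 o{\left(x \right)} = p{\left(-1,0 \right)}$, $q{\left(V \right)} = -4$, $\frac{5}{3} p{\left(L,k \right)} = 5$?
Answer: $- \frac{31}{5} - \frac{\sqrt{145}}{2} \approx -12.221$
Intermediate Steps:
$p{\left(L,k \right)} = 3$ ($p{\left(L,k \right)} = \frac{3}{5} \cdot 5 = 3$)
$o{\left(x \right)} = - \frac{1}{2}$ ($o{\left(x \right)} = \left(- \frac{1}{6}\right) 3 = - \frac{1}{2}$)
$g{\left(I,S \right)} = - \frac{I}{5} - \frac{S}{5} - \frac{I S}{5}$ ($g{\left(I,S \right)} = - \frac{\left(I + S\right) + I S}{5} = - \frac{I + S + I S}{5} = - \frac{I}{5} - \frac{S}{5} - \frac{I S}{5}$)
$y{\left(z,B \right)} = \sqrt{B^{2} + z^{2}}$
$g{\left(7,3 \right)} + o{\left(q{\left(-5 \right)} \right)} y{\left(8,-9 \right)} = \left(\left(- \frac{1}{5}\right) 7 - \frac{3}{5} - \frac{7}{5} \cdot 3\right) - \frac{\sqrt{\left(-9\right)^{2} + 8^{2}}}{2} = \left(- \frac{7}{5} - \frac{3}{5} - \frac{21}{5}\right) - \frac{\sqrt{81 + 64}}{2} = - \frac{31}{5} - \frac{\sqrt{145}}{2}$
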